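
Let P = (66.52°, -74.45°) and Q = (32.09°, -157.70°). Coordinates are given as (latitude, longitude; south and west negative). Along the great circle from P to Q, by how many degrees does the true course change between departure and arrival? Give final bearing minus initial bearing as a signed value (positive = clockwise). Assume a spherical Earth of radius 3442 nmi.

-70.4°

At departure: θ₁ = atan2(sin Δλ cos φ₂, cos φ₁ sin φ₂ − sin φ₁ cos φ₂ cos Δλ) = 278.14°
At arrival: θ₂ = atan2(sin Δλ cos φ₁, −cos φ₂ sin φ₁ + sin φ₂ cos φ₁ cos Δλ) = 207.75°
Δθ = θ₂ − θ₁ = -70.4°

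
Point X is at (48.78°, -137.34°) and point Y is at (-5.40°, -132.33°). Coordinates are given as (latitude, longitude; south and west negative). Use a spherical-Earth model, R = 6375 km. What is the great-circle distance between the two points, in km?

cos σ = sin φ₁ sin φ₂ + cos φ₁ cos φ₂ cos Δλ
      = sin(48.78°)sin(-5.40°) + cos(48.78°)cos(-5.40°)cos(5.01°) = 0.5827
σ = 54.357° → d = Rσ = 6375·0.94871 = 6048 km

6048 km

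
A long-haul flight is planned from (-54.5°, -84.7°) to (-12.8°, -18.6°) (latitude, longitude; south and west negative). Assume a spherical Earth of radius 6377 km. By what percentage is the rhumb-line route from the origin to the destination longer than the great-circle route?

Great circle: σ = 1.1486 rad → d_gc = Rσ = 7324.5 km
Rhumb: Δφ = +0.7278, Δλ = +1.1537, Δψ = +0.9138, q = Δφ/Δψ = 0.7964 → d_rh = R√(Δφ²+q²Δλ²) = 7474.7 km
Excess = (7474.7 − 7324.5) / 7324.5 = 150.2 / 7324.5 = 2.051% ≈ 2.1%

2.1%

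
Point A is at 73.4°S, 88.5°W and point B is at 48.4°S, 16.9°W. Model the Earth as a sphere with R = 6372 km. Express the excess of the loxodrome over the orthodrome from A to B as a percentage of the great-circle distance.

5.3%

Great circle: σ = 0.6817 rad → d_gc = Rσ = 4343.8 km
Rhumb: Δφ = +0.4363, Δλ = +1.2497, Δψ = +0.9570, q = Δφ/Δψ = 0.4559 → d_rh = R√(Δφ²+q²Δλ²) = 4572.8 km
Excess = (4572.8 − 4343.8) / 4343.8 = 229.0 / 4343.8 = 5.27% ≈ 5.3%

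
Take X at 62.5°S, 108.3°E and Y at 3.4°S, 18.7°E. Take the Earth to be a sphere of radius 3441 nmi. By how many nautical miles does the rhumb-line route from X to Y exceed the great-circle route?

Great circle: cos σ = sin φ₁ sin φ₂ + cos φ₁ cos φ₂ cos Δλ,  σ = 1.5149 rad → d_gc = 5212.922 nmi
Rhumb line: Δψ = +1.3484, q = Δφ/Δψ = 0.7650, d_rh = R√(Δφ²+q²Δλ²) = 5435.417 nmi
Excess = 5435.417 − 5212.922 = 222.495 ≈ 222 nmi

222 nmi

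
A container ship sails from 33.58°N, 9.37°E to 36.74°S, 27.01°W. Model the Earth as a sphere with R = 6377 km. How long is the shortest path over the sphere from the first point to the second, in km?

8690 km

Haversine: a = sin²(Δφ/2)+cos φ₁ cos φ₂ sin²(Δλ/2) = 0.39668;  σ = 2·atan2(√a,√(1−a))
σ = 78.074° → d = Rσ = 6377·1.36265 = 8690 km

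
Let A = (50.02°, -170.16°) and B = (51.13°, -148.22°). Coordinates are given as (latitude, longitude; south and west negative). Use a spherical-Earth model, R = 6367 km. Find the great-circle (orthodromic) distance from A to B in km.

1547 km

cos σ = sin φ₁ sin φ₂ + cos φ₁ cos φ₂ cos Δλ
      = sin(50.02°)sin(51.13°) + cos(50.02°)cos(51.13°)cos(21.94°) = 0.9706
σ = 13.925° → d = Rσ = 6367·0.24305 = 1547 km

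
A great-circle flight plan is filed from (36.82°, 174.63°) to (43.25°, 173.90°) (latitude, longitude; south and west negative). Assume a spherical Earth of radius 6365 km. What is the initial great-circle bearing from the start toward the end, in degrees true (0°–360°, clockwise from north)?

θ = atan2( sin Δλ·cos φ₂ ,  cos φ₁ sin φ₂ − sin φ₁ cos φ₂ cos Δλ )
  = atan2(-0.0093, +0.1120) = 355.26°

355.3°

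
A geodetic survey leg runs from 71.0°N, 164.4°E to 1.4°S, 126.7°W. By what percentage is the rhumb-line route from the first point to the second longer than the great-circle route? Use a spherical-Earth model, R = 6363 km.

Great circle: σ = 1.4766 rad → d_gc = Rσ = 9395.5 km
Rhumb: Δφ = -1.2636, Δλ = +1.2025, Δψ = -1.8121, q = Δφ/Δψ = 0.6973 → d_rh = R√(Δφ²+q²Δλ²) = 9649.7 km
Excess = (9649.7 − 9395.5) / 9395.5 = 254.2 / 9395.5 = 2.71% ≈ 2.7%

2.7%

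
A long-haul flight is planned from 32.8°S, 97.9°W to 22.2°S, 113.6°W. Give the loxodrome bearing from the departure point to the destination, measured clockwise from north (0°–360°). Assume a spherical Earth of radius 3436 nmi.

Meridional parts: M(φ₁)=-0.6066, M(φ₂)=-0.3975 → ΔM = +0.2090;  Δλ = -0.2740 rad
tan C = Δλ / ΔM = -1.3109 → C = 307.34°

307.3°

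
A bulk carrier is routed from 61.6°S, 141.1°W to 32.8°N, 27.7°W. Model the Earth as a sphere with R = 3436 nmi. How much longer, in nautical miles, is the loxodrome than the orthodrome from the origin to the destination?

240 nmi

Great circle: cos σ = sin φ₁ sin φ₂ + cos φ₁ cos φ₂ cos Δλ,  σ = 2.2592 rad → d_gc = 7762.5 nmi
Rhumb line: Δψ = +1.9808, q = Δφ/Δψ = 0.8318, d_rh = R√(Δφ²+q²Δλ²) = 8002.8 nmi
Excess = 8002.8 − 7762.5 = 240.3 ≈ 240 nmi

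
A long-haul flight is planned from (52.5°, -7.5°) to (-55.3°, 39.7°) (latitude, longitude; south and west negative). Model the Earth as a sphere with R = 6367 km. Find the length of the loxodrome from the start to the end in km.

12761 km

Rhumb course C = atan2(Δλ, Δψ) with Δψ = ln[tan(π/4+φ₂/2)/tan(π/4+φ₁/2)] = -2.2438, Δλ = +0.8238 → C = 159.84°
d = R·|Δφ| / |cos C| = 6367·1.88146 / 0.93873 = 12761 km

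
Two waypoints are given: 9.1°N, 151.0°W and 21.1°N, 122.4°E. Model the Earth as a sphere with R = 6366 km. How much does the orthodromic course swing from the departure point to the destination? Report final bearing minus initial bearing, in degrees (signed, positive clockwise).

Initial bearing θ₁ = atan2(sin Δλ cos φ₂, cos φ₁ sin φ₂ − sin φ₁ cos φ₂ cos Δλ) = 290.42°
Final bearing θ₂ = (initial bearing from the destination back to the start) + 180° = 262.69°
Δθ = θ₂ − θ₁ = -27.7°

-27.7°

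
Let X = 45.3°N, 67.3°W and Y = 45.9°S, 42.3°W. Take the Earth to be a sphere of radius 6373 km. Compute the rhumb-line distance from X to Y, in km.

Rhumb course C = atan2(Δλ, Δψ) with Δψ = ln[tan(π/4+φ₂/2)/tan(π/4+φ₁/2)] = -1.7926, Δλ = +0.4363 → C = 166.32°
d = R·|Δφ| / |cos C| = 6373·1.59174 / 0.97163 = 10440 km

10440 km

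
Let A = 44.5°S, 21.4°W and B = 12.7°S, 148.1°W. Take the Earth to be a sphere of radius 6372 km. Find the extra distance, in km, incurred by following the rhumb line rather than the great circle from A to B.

923 km

Great circle: cos σ = sin φ₁ sin φ₂ + cos φ₁ cos φ₂ cos Δλ,  σ = 1.8356 rad → d_gc = 11696.5 km
Rhumb line: Δψ = +0.6456, q = Δφ/Δψ = 0.8597, d_rh = R√(Δφ²+q²Δλ²) = 12619.4 km
Excess = 12619.4 − 11696.5 = 922.9 ≈ 923 km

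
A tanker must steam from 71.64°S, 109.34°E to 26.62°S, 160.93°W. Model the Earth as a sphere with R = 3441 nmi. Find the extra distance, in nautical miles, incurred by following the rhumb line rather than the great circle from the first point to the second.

Great circle: cos σ = sin φ₁ sin φ₂ + cos φ₁ cos φ₂ cos Δλ,  σ = 1.1301 rad → d_gc = 3888.6 nmi
Rhumb line: Δψ = +1.3403, q = Δφ/Δψ = 0.5862, d_rh = R√(Δφ²+q²Δλ²) = 4158.2 nmi
Excess = 4158.2 − 3888.6 = 269.6 ≈ 270 nmi

270 nmi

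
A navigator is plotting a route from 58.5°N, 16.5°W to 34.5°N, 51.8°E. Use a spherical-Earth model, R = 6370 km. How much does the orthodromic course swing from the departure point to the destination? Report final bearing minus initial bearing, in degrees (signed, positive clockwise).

At departure: θ₁ = atan2(sin Δλ cos φ₂, cos φ₁ sin φ₂ − sin φ₁ cos φ₂ cos Δλ) = 87.30°
At arrival: θ₂ = atan2(sin Δλ cos φ₁, −cos φ₂ sin φ₁ + sin φ₂ cos φ₁ cos Δλ) = 140.71°
Δθ = θ₂ − θ₁ = +53.4°

+53.4°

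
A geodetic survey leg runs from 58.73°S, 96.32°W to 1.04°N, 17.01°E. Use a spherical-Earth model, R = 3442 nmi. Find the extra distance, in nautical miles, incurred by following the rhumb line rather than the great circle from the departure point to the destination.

393 nmi

Great circle: cos σ = sin φ₁ sin φ₂ + cos φ₁ cos φ₂ cos Δλ,  σ = 1.7937 rad → d_gc = 6173.9 nmi
Rhumb line: Δψ = +1.2916, q = Δφ/Δψ = 0.8077, d_rh = R√(Δφ²+q²Δλ²) = 6567.3 nmi
Excess = 6567.3 − 6173.9 = 393.4 ≈ 393 nmi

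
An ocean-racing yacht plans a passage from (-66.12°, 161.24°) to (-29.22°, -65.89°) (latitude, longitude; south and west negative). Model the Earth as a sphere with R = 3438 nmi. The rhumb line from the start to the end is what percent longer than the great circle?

17.3%

Great circle: σ = 1.3633 rad → d_gc = Rσ = 4687.0 nmi
Rhumb: Δφ = +0.6440, Δλ = +2.3190, Δψ = +1.0201, q = Δφ/Δψ = 0.6314 → d_rh = R√(Δφ²+q²Δλ²) = 5499.2 nmi
Excess = (5499.2 − 4687.0) / 4687.0 = 812.2 / 4687.0 = 17.33% ≈ 17.3%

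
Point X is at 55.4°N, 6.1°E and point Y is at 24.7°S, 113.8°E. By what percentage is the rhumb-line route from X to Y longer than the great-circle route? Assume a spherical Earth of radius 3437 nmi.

2.5%

Great circle: σ = 2.0953 rad → d_gc = Rσ = 7201.6 nmi
Rhumb: Δφ = -1.3980, Δλ = +1.8797, Δψ = -1.6116, q = Δφ/Δψ = 0.8675 → d_rh = R√(Δφ²+q²Δλ²) = 7382.2 nmi
Excess = (7382.2 − 7201.6) / 7201.6 = 180.6 / 7201.6 = 2.51% ≈ 2.5%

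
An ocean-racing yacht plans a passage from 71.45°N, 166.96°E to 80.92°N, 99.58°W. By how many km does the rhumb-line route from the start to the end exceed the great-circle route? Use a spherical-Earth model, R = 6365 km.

261 km

Great circle: cos σ = sin φ₁ sin φ₂ + cos φ₁ cos φ₂ cos Δλ,  σ = 0.3678 rad → d_gc = 2340.8 km
Rhumb line: Δψ = +0.7211, q = Δφ/Δψ = 0.2292, d_rh = R√(Δφ²+q²Δλ²) = 2602.0 km
Excess = 2602.0 − 2340.8 = 261.2 ≈ 261 km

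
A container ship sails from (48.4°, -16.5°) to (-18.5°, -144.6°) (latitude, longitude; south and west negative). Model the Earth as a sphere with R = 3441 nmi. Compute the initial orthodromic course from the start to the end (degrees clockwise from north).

θ = atan2( sin Δλ·cos φ₂ ,  cos φ₁ sin φ₂ − sin φ₁ cos φ₂ cos Δλ )
  = atan2(-0.7463, +0.2269) = 286.91°

286.9°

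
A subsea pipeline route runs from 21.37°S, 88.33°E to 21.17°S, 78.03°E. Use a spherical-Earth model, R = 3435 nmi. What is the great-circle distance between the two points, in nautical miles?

575 nmi

Haversine: a = sin²(Δφ/2)+cos φ₁ cos φ₂ sin²(Δλ/2) = 0.00700;  σ = 2·atan2(√a,√(1−a))
σ = 9.599° → d = Rσ = 3435·0.16753 = 575 nmi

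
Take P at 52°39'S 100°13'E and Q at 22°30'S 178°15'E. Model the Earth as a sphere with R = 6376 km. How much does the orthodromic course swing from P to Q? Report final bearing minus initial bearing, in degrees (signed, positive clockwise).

Initial bearing θ₁ = atan2(sin Δλ cos φ₂, cos φ₁ sin φ₂ − sin φ₁ cos φ₂ cos Δλ) = 95.05°
Final bearing θ₂ = (initial bearing from the destination back to the start) + 180° = 40.85°
Δθ = θ₂ − θ₁ = -54.2°

-54.2°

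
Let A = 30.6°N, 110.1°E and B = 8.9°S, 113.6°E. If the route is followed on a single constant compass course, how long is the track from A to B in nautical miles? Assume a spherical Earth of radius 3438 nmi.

Rhumb course C = atan2(Δλ, Δψ) with Δψ = ln[tan(π/4+φ₂/2)/tan(π/4+φ₁/2)] = -0.7174, Δλ = +0.0611 → C = 175.13°
d = R·|Δφ| / |cos C| = 3438·0.68941 / 0.99639 = 2379 nmi

2379 nmi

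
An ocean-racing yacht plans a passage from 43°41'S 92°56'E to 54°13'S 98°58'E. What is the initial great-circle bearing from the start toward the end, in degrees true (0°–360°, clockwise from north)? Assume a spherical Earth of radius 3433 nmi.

N = sin Δλ·cos φ₂ = +0.0615;  D = cos φ₁ sin φ₂ − sin φ₁ cos φ₂ cos Δλ = -0.1850
initial course = atan2(N, D) = 161.63°

161.6°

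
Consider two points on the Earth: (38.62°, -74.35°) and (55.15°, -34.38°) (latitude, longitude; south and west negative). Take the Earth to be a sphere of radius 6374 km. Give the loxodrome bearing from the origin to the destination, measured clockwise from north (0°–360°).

58.5°

Meridional parts: M(φ₁)=+0.7318, M(φ₂)=+1.1588 → ΔM = +0.4270;  Δλ = +0.6976 rad
tan C = Δλ / ΔM = +1.6336 → C = 58.53°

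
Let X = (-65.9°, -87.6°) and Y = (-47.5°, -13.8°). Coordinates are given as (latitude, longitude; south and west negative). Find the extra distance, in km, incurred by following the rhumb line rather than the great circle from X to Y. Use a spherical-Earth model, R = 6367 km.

242 km

Great circle: cos σ = sin φ₁ sin φ₂ + cos φ₁ cos φ₂ cos Δλ,  σ = 0.7228 rad → d_gc = 4601.9 km
Rhumb line: Δψ = +0.5998, q = Δφ/Δψ = 0.5354, d_rh = R√(Δφ²+q²Δλ²) = 4843.8 km
Excess = 4843.8 − 4601.9 = 241.9 ≈ 242 km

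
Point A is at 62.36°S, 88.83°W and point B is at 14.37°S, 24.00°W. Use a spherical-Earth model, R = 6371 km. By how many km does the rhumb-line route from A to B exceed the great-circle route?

180 km

Great circle: cos σ = sin φ₁ sin φ₂ + cos φ₁ cos φ₂ cos Δλ,  σ = 1.1473 rad → d_gc = 7309.2 km
Rhumb line: Δψ = +1.1490, q = Δφ/Δψ = 0.7290, d_rh = R√(Δφ²+q²Δλ²) = 7489.4 km
Excess = 7489.4 − 7309.2 = 180.2 ≈ 180 km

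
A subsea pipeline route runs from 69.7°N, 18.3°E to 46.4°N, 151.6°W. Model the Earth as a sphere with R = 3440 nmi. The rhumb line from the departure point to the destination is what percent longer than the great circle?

39.9%

Great circle: σ = 1.1111 rad → d_gc = Rσ = 3822.3 nmi
Rhumb: Δφ = -0.4067, Δλ = -2.9653, Δψ = -0.8039, q = Δφ/Δψ = 0.5059 → d_rh = R√(Δφ²+q²Δλ²) = 5346.7 nmi
Excess = (5346.7 − 3822.3) / 3822.3 = 1524.4 / 3822.3 = 39.88% ≈ 39.9%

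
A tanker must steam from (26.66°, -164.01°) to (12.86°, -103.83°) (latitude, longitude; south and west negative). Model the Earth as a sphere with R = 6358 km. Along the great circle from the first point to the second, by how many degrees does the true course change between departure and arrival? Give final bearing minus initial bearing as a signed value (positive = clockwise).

+22.3°

Initial bearing θ₁ = atan2(sin Δλ cos φ₂, cos φ₁ sin φ₂ − sin φ₁ cos φ₂ cos Δλ) = 91.26°
Final bearing θ₂ = (initial bearing from the destination back to the start) + 180° = 113.59°
Δθ = θ₂ − θ₁ = +22.3°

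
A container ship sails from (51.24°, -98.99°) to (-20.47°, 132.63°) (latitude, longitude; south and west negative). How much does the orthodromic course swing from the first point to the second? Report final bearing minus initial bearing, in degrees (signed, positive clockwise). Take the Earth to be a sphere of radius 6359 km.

Initial bearing θ₁ = atan2(sin Δλ cos φ₂, cos φ₁ sin φ₂ − sin φ₁ cos φ₂ cos Δλ) = 287.72°
Final bearing θ₂ = (initial bearing from the destination back to the start) + 180° = 219.54°
Δθ = θ₂ − θ₁ = -68.2°

-68.2°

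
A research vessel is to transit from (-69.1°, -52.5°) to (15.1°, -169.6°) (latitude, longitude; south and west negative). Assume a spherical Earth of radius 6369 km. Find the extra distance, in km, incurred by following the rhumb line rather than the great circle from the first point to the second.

906 km

Great circle: cos σ = sin φ₁ sin φ₂ + cos φ₁ cos φ₂ cos Δλ,  σ = 1.9826 rad → d_gc = 12627.2 km
Rhumb line: Δψ = +1.9571, q = Δφ/Δψ = 0.7509, d_rh = R√(Δφ²+q²Δλ²) = 13532.9 km
Excess = 13532.9 − 12627.2 = 905.7 ≈ 906 km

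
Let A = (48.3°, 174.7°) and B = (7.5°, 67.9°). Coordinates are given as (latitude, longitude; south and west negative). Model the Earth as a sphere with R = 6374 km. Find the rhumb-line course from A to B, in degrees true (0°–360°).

245.9°

Meridional parts: M(φ₁)=+0.9653, M(φ₂)=+0.1313 → ΔM = -0.8340;  Δλ = -1.8640 rad
tan C = Δλ / ΔM = +2.2349 → C = 245.89°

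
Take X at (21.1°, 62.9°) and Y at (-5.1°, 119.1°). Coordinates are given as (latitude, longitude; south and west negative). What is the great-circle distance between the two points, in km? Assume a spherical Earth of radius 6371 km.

6782 km

cos σ = sin φ₁ sin φ₂ + cos φ₁ cos φ₂ cos Δλ
      = sin(21.10°)sin(-5.10°) + cos(21.10°)cos(-5.10°)cos(56.20°) = 0.4849
σ = 60.991° → d = Rσ = 6371·1.06450 = 6782 km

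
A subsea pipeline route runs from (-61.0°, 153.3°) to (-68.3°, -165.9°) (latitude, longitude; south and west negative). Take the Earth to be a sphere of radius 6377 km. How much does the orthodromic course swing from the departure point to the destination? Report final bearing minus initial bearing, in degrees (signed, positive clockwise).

-37.2°

Initial bearing θ₁ = atan2(sin Δλ cos φ₂, cos φ₁ sin φ₂ − sin φ₁ cos φ₂ cos Δλ) = 130.40°
Final bearing θ₂ = (initial bearing from the destination back to the start) + 180° = 93.18°
Δθ = θ₂ − θ₁ = -37.2°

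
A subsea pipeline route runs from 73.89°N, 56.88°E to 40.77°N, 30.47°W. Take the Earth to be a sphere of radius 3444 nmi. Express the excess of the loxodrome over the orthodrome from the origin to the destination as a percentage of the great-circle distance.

7.6%

Great circle: σ = 0.8801 rad → d_gc = Rσ = 3031.0 nmi
Rhumb: Δφ = -0.5781, Δλ = -1.5245, Δψ = -1.1748, q = Δφ/Δψ = 0.4921 → d_rh = R√(Δφ²+q²Δλ²) = 3261.6 nmi
Excess = (3261.6 − 3031.0) / 3031.0 = 230.6 / 3031.0 = 7.61% ≈ 7.6%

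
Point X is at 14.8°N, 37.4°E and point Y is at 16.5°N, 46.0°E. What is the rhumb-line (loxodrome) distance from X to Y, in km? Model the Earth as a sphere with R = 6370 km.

Rhumb course C = atan2(Δλ, Δψ) with Δψ = ln[tan(π/4+φ₂/2)/tan(π/4+φ₁/2)] = +0.0308, Δλ = +0.1501 → C = 78.40°
d = R·|Δφ| / |cos C| = 6370·0.02967 / 0.20110 = 940 km

940 km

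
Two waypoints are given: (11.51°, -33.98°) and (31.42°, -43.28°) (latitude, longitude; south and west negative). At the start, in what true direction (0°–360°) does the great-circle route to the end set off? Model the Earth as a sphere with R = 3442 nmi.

338.1°

N = sin Δλ·cos φ₂ = -0.1379;  D = cos φ₁ sin φ₂ − sin φ₁ cos φ₂ cos Δλ = +0.3428
initial course = atan2(N, D) = 338.08°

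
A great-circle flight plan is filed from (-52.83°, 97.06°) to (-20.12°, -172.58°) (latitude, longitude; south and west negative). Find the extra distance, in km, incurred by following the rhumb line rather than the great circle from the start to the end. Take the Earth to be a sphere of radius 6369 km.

Great circle: cos σ = sin φ₁ sin φ₂ + cos φ₁ cos φ₂ cos Δλ,  σ = 1.2968 rad → d_gc = 8259.6 km
Rhumb line: Δψ = +0.7313, q = Δφ/Δψ = 0.7807, d_rh = R√(Δφ²+q²Δλ²) = 8643.2 km
Excess = 8643.2 − 8259.6 = 383.6 ≈ 384 km

384 km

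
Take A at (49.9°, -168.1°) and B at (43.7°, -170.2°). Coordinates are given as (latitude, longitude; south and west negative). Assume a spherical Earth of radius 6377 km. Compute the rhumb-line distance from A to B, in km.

Rhumb course C = atan2(Δλ, Δψ) with Δψ = ln[tan(π/4+φ₂/2)/tan(π/4+φ₁/2)] = -0.1583, Δλ = -0.0367 → C = 193.03°
d = R·|Δφ| / |cos C| = 6377·0.10821 / 0.97424 = 708 km

708 km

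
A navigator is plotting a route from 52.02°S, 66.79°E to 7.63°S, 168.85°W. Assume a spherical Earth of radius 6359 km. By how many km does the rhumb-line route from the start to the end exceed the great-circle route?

946 km

Great circle: cos σ = sin φ₁ sin φ₂ + cos φ₁ cos φ₂ cos Δλ,  σ = 1.8127 rad → d_gc = 11527.2 km
Rhumb line: Δψ = +0.9332, q = Δφ/Δψ = 0.8302, d_rh = R√(Δφ²+q²Δλ²) = 12473.3 km
Excess = 12473.3 − 11527.2 = 946.1 ≈ 946 km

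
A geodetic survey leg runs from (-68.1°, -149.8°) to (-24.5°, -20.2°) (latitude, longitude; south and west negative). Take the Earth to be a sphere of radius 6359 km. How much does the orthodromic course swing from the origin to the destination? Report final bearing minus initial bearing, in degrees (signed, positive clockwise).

At departure: θ₁ = atan2(sin Δλ cos φ₂, cos φ₁ sin φ₂ − sin φ₁ cos φ₂ cos Δλ) = 134.66°
At arrival: θ₂ = atan2(sin Δλ cos φ₁, −cos φ₂ sin φ₁ + sin φ₂ cos φ₁ cos Δλ) = 16.95°
Δθ = θ₂ − θ₁ = -117.7°

-117.7°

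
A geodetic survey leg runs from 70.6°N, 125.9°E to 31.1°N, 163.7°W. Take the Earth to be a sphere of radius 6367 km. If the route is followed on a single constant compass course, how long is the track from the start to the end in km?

Rhumb course C = atan2(Δλ, Δψ) with Δψ = ln[tan(π/4+φ₂/2)/tan(π/4+φ₁/2)] = -1.1949, Δλ = +1.2287 → C = 134.20°
d = R·|Δφ| / |cos C| = 6367·0.68941 / 0.69717 = 6296 km

6296 km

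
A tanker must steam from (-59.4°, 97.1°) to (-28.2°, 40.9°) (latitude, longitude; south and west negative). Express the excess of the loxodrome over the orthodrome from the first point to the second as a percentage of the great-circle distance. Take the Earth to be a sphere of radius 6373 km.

2.1%

Great circle: σ = 0.8549 rad → d_gc = Rσ = 5448.1 km
Rhumb: Δφ = +0.5445, Δλ = -0.9809, Δψ = +0.7829, q = Δφ/Δψ = 0.6956 → d_rh = R√(Δφ²+q²Δλ²) = 5563.3 km
Excess = (5563.3 − 5448.1) / 5448.1 = 115.2 / 5448.1 = 2.11% ≈ 2.1%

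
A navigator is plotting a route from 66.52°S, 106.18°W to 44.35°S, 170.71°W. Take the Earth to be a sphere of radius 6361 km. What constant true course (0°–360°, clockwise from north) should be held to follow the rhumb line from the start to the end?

Δψ = ln[tan(π/4+φ₂/2)/tan(π/4+φ₁/2)] = +0.7057
Δλ = -1.1263 rad (taken the short way round)
course = atan2(Δλ, Δψ) = 302.07°

302.1°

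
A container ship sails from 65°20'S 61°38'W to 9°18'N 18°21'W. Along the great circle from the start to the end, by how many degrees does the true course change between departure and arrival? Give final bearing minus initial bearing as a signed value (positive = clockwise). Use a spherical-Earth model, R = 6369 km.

-26.4°

Initial bearing θ₁ = atan2(sin Δλ cos φ₂, cos φ₁ sin φ₂ − sin φ₁ cos φ₂ cos Δλ) = 43.21°
Final bearing θ₂ = (initial bearing from the destination back to the start) + 180° = 16.83°
Δθ = θ₂ − θ₁ = -26.4°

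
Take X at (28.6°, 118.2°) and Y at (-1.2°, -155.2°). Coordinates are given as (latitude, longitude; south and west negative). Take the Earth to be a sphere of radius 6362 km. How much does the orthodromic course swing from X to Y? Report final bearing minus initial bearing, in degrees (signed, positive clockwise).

At departure: θ₁ = atan2(sin Δλ cos φ₂, cos φ₁ sin φ₂ − sin φ₁ cos φ₂ cos Δλ) = 92.68°
At arrival: θ₂ = atan2(sin Δλ cos φ₁, −cos φ₂ sin φ₁ + sin φ₂ cos φ₁ cos Δλ) = 118.69°
Δθ = θ₂ − θ₁ = +26.0°

+26.0°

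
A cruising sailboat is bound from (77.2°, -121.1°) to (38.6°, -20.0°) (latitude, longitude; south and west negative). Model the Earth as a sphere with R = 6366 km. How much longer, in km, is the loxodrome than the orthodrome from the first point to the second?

638 km

Great circle: cos σ = sin φ₁ sin φ₂ + cos φ₁ cos φ₂ cos Δλ,  σ = 0.9581 rad → d_gc = 6099.5 km
Rhumb line: Δψ = -1.4564, q = Δφ/Δψ = 0.4626, d_rh = R√(Δφ²+q²Δλ²) = 6737.4 km
Excess = 6737.4 − 6099.5 = 637.9 ≈ 638 km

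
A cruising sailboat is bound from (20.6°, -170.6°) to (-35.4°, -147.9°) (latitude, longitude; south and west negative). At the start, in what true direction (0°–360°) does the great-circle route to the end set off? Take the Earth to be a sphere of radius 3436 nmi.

158.7°

N = sin Δλ·cos φ₂ = +0.3146;  D = cos φ₁ sin φ₂ − sin φ₁ cos φ₂ cos Δλ = -0.8068
initial course = atan2(N, D) = 158.70°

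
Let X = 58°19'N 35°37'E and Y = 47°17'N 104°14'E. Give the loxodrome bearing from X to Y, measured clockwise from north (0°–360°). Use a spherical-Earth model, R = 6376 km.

105.0°

Δψ = ln[tan(π/4+φ₂/2)/tan(π/4+φ₁/2)] = -0.3207
Δλ = +1.1976 rad (taken the short way round)
course = atan2(Δλ, Δψ) = 104.99°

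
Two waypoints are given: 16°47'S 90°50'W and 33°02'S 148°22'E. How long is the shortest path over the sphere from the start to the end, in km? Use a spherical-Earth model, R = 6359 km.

11619 km

cos σ = sin φ₁ sin φ₂ + cos φ₁ cos φ₂ cos Δλ
      = sin(-16.78°)sin(-33.03°) + cos(-16.78°)cos(-33.03°)cos(-120.80°) = -0.2536
σ = 104.689° → d = Rσ = 6359·1.82718 = 11619 km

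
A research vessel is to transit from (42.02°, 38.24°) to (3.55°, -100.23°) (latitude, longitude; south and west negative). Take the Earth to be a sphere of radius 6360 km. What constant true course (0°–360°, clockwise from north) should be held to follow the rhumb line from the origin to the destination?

Meridional parts: M(φ₁)=+0.8096, M(φ₂)=+0.0620 → ΔM = -0.7476;  Δλ = -2.4168 rad
tan C = Δλ / ΔM = +3.2325 → C = 252.81°

252.8°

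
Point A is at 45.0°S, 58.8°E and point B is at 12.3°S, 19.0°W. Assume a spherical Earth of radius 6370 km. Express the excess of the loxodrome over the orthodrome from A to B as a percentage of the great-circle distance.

2.2%

Great circle: σ = 1.2696 rad → d_gc = Rσ = 8087.5 km
Rhumb: Δφ = +0.5707, Δλ = -1.3579, Δψ = +0.6650, q = Δφ/Δψ = 0.8582 → d_rh = R√(Δφ²+q²Δλ²) = 8265.5 km
Excess = (8265.5 − 8087.5) / 8087.5 = 178.0 / 8087.5 = 2.20% ≈ 2.2%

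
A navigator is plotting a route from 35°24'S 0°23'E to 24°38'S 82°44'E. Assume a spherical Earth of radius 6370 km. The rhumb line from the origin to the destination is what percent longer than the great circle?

2.6%

Great circle: σ = 1.2238 rad → d_gc = Rσ = 7795.5 km
Rhumb: Δφ = +0.1879, Δλ = +1.4373, Δψ = +0.2176, q = Δφ/Δψ = 0.8638 → d_rh = R√(Δφ²+q²Δλ²) = 7998.1 km
Excess = (7998.1 − 7795.5) / 7795.5 = 202.6 / 7795.5 = 2.60% ≈ 2.6%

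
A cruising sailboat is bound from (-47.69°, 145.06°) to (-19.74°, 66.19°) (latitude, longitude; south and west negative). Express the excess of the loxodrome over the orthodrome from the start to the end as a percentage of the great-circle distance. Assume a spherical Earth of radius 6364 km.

Great circle: σ = 1.1896 rad → d_gc = Rσ = 7570.3 km
Rhumb: Δφ = +0.4878, Δλ = -1.3765, Δψ = +0.5979, q = Δφ/Δψ = 0.8160 → d_rh = R√(Δφ²+q²Δλ²) = 7793.1 km
Excess = (7793.1 − 7570.3) / 7570.3 = 222.8 / 7570.3 = 2.94% ≈ 2.9%

2.9%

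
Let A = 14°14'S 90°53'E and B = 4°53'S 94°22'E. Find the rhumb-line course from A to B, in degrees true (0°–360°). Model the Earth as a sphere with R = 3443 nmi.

Δψ = ln[tan(π/4+φ₂/2)/tan(π/4+φ₁/2)] = +0.1657
Δλ = +0.0608 rad (taken the short way round)
course = atan2(Δλ, Δψ) = 20.15°

20.2°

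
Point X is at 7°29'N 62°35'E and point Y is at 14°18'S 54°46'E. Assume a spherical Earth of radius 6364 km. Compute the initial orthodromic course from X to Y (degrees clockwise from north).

199.6°

N = sin Δλ·cos φ₂ = -0.1318;  D = cos φ₁ sin φ₂ − sin φ₁ cos φ₂ cos Δλ = -0.3699
initial course = atan2(N, D) = 199.61°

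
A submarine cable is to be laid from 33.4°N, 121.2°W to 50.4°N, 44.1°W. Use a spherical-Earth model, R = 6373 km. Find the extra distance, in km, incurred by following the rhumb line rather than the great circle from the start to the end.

245 km

Great circle: cos σ = sin φ₁ sin φ₂ + cos φ₁ cos φ₂ cos Δλ,  σ = 0.9968 rad → d_gc = 6352.9 km
Rhumb line: Δψ = +0.4025, q = Δφ/Δψ = 0.7371, d_rh = R√(Δφ²+q²Δλ²) = 6598.2 km
Excess = 6598.2 − 6352.9 = 245.3 ≈ 245 km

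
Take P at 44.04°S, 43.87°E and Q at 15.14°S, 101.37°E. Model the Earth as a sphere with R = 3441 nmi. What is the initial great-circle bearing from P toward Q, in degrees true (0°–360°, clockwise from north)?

θ = atan2( sin Δλ·cos φ₂ ,  cos φ₁ sin φ₂ − sin φ₁ cos φ₂ cos Δλ )
  = atan2(+0.8141, +0.1728) = 78.02°

78.0°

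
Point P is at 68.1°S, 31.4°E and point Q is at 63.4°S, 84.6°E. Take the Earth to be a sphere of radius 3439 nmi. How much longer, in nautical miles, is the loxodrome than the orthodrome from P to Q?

40 nmi

Great circle: cos σ = sin φ₁ sin φ₂ + cos φ₁ cos φ₂ cos Δλ,  σ = 0.3773 rad → d_gc = 1297.5 nmi
Rhumb line: Δψ = +0.2003, q = Δφ/Δψ = 0.4095, d_rh = R√(Δφ²+q²Δλ²) = 1337.6 nmi
Excess = 1337.6 − 1297.5 = 40.1 ≈ 40 nmi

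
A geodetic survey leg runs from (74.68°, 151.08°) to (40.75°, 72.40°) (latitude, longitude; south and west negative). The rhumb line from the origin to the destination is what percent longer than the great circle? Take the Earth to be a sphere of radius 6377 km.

Great circle: σ = 0.8381 rad → d_gc = Rσ = 5344.8 km
Rhumb: Δφ = -0.5922, Δλ = -1.3732, Δψ = -1.2261, q = Δφ/Δψ = 0.4830 → d_rh = R√(Δφ²+q²Δλ²) = 5670.0 km
Excess = (5670.0 − 5344.8) / 5344.8 = 325.2 / 5344.8 = 6.08% ≈ 6.1%

6.1%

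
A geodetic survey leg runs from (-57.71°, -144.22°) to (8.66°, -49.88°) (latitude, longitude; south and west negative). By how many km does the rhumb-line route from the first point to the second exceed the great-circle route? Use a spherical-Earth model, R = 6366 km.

356 km

Great circle: cos σ = sin φ₁ sin φ₂ + cos φ₁ cos φ₂ cos Δλ,  σ = 1.7388 rad → d_gc = 11069.4 km
Rhumb line: Δψ = +1.3914, q = Δφ/Δψ = 0.8325, d_rh = R√(Δφ²+q²Δλ²) = 11425.1 km
Excess = 11425.1 − 11069.4 = 355.7 ≈ 356 km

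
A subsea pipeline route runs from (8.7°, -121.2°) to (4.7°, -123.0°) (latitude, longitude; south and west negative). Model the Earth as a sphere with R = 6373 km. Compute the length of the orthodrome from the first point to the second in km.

cos σ = sin φ₁ sin φ₂ + cos φ₁ cos φ₂ cos Δλ
      = sin(8.70°)sin(4.70°) + cos(8.70°)cos(4.70°)cos(-1.80°) = 0.9971
σ = 4.381° → d = Rσ = 6373·0.07647 = 487 km

487 km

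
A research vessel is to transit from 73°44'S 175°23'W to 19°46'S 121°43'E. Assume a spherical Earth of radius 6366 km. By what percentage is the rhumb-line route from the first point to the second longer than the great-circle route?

Great circle: σ = 1.1099 rad → d_gc = Rσ = 7065.7 km
Rhumb: Δφ = +0.9419, Δλ = -1.0978, Δψ = +1.5935, q = Δφ/Δψ = 0.5911 → d_rh = R√(Δφ²+q²Δλ²) = 7281.4 km
Excess = (7281.4 − 7065.7) / 7065.7 = 215.7 / 7065.7 = 3.053% ≈ 3.1%

3.1%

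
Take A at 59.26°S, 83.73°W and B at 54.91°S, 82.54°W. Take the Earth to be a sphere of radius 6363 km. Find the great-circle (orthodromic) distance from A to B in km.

cos σ = sin φ₁ sin φ₂ + cos φ₁ cos φ₂ cos Δλ
      = sin(-59.26°)sin(-54.91°) + cos(-59.26°)cos(-54.91°)cos(1.19°) = 0.9971
σ = 4.398° → d = Rσ = 6363·0.07675 = 488 km

488 km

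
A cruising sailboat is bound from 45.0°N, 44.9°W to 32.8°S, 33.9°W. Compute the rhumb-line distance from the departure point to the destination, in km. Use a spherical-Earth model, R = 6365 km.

Δψ = ln[tan(π/4+φ₂/2)/tan(π/4+φ₁/2)] = -1.4879;  Δφ = -1.3579 rad,  Δλ = +0.1920 rad
q = Δφ/Δψ = 0.9126
d = R·√(Δφ² + q²Δλ²) = 6365·1.36912 = 8714 km

8714 km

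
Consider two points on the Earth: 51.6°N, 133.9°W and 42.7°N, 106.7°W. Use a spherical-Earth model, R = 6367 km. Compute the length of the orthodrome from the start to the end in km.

2263 km

cos σ = sin φ₁ sin φ₂ + cos φ₁ cos φ₂ cos Δλ
      = sin(51.60°)sin(42.70°) + cos(51.60°)cos(42.70°)cos(27.20°) = 0.9375
σ = 20.368° → d = Rσ = 6367·0.35548 = 2263 km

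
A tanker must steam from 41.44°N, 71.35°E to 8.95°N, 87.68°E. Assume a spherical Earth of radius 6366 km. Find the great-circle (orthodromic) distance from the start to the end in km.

Haversine: a = sin²(Δφ/2)+cos φ₁ cos φ₂ sin²(Δλ/2) = 0.09319;  σ = 2·atan2(√a,√(1−a))
σ = 35.550° → d = Rσ = 6366·0.62046 = 3950 km

3950 km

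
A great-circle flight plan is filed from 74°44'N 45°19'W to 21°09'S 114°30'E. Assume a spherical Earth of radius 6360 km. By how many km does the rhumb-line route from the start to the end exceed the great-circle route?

2453 km

Great circle: cos σ = sin φ₁ sin φ₂ + cos φ₁ cos φ₂ cos Δλ,  σ = 2.1878 rad → d_gc = 13914.2 km
Rhumb line: Δψ = -2.3876, q = Δφ/Δψ = 0.7009, d_rh = R√(Δφ²+q²Δλ²) = 16367.4 km
Excess = 16367.4 − 13914.2 = 2453.2 ≈ 2453 km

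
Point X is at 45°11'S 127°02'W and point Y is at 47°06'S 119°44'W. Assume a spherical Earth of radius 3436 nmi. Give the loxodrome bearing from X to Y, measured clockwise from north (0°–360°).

Δψ = ln[tan(π/4+φ₂/2)/tan(π/4+φ₁/2)] = -0.0483
Δλ = +0.1274 rad (taken the short way round)
course = atan2(Δλ, Δψ) = 110.76°

110.8°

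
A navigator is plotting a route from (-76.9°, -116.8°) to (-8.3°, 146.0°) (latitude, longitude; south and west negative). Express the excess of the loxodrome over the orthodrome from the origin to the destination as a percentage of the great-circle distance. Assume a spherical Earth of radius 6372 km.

7.3%

Great circle: σ = 1.4581 rad → d_gc = Rσ = 9290.8 km
Rhumb: Δφ = +1.1973, Δλ = -1.6965, Δψ = +2.0190, q = Δφ/Δψ = 0.5930 → d_rh = R√(Δφ²+q²Δλ²) = 9964.8 km
Excess = (9964.8 − 9290.8) / 9290.8 = 674.0 / 9290.8 = 7.254% ≈ 7.3%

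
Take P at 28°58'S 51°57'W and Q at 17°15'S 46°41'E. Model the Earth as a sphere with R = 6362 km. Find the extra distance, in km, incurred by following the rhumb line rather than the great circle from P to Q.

255 km

Great circle: cos σ = sin φ₁ sin φ₂ + cos φ₁ cos φ₂ cos Δλ,  σ = 1.5526 rad → d_gc = 9877.671 km
Rhumb line: Δψ = +0.2229, q = Δφ/Δψ = 0.9176, d_rh = R√(Δφ²+q²Δλ²) = 10133.168 km
Excess = 10133.168 − 9877.671 = 255.497 ≈ 255 km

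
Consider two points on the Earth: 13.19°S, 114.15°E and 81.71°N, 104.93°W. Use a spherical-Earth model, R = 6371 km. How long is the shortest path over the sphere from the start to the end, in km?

12182 km

cos σ = sin φ₁ sin φ₂ + cos φ₁ cos φ₂ cos Δλ
      = sin(-13.19°)sin(81.71°) + cos(-13.19°)cos(81.71°)cos(140.92°) = -0.3348
σ = 109.558° → d = Rσ = 6371·1.91216 = 12182 km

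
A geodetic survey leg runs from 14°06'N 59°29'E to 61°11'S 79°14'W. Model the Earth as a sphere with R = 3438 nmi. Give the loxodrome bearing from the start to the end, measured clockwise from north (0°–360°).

Meridional parts: M(φ₁)=+0.2486, M(φ₂)=-1.3590 → ΔM = -1.6076;  Δλ = -2.4211 rad
tan C = Δλ / ΔM = +1.5060 → C = 236.41°

236.4°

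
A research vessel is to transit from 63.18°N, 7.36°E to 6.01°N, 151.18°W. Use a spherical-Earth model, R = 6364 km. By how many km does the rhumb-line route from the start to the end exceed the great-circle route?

2573 km

Great circle: cos σ = sin φ₁ sin φ₂ + cos φ₁ cos φ₂ cos Δλ,  σ = 1.9009 rad → d_gc = 12097.5 km
Rhumb line: Δψ = -1.3286, q = Δφ/Δψ = 0.7510, d_rh = R√(Δφ²+q²Δλ²) = 14670.2 km
Excess = 14670.2 − 12097.5 = 2572.7 ≈ 2573 km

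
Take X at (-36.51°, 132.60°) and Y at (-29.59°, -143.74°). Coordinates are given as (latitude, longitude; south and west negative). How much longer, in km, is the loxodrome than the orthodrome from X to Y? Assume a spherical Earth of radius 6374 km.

240 km

Great circle: cos σ = sin φ₁ sin φ₂ + cos φ₁ cos φ₂ cos Δλ,  σ = 1.1907 rad → d_gc = 7589.8 km
Rhumb line: Δψ = +0.1443, q = Δφ/Δψ = 0.8373, d_rh = R√(Δφ²+q²Δλ²) = 7830.2 km
Excess = 7830.2 − 7589.8 = 240.4 ≈ 240 km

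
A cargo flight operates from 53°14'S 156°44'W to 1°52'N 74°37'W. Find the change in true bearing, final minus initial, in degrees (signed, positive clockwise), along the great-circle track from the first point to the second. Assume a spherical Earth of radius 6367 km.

-46.1°

Initial bearing θ₁ = atan2(sin Δλ cos φ₂, cos φ₁ sin φ₂ − sin φ₁ cos φ₂ cos Δλ) = 82.56°
Final bearing θ₂ = (initial bearing from the destination back to the start) + 180° = 36.43°
Δθ = θ₂ − θ₁ = -46.1°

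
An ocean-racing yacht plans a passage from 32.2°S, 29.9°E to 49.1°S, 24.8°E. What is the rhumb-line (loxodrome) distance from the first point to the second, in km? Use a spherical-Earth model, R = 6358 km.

Δψ = ln[tan(π/4+φ₂/2)/tan(π/4+φ₁/2)] = -0.3923;  Δφ = -0.2950 rad,  Δλ = -0.0890 rad
q = Δφ/Δψ = 0.7518
d = R·√(Δφ² + q²Δλ²) = 6358·0.30246 = 1923 km

1923 km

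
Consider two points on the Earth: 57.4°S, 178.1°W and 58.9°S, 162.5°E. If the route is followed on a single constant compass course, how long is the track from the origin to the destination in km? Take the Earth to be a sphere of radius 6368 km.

1150 km

Δψ = ln[tan(π/4+φ₂/2)/tan(π/4+φ₁/2)] = -0.0496;  Δφ = -0.0262 rad,  Δλ = -0.3386 rad
q = Δφ/Δψ = 0.5276
d = R·√(Δφ² + q²Δλ²) = 6368·0.18055 = 1150 km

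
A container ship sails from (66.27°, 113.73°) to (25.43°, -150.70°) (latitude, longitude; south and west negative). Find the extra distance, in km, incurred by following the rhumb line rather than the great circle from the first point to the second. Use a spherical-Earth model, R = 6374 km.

Great circle: cos σ = sin φ₁ sin φ₂ + cos φ₁ cos φ₂ cos Δλ,  σ = 1.2049 rad → d_gc = 7679.76 km
Rhumb line: Δψ = -1.1010, q = Δφ/Δψ = 0.6474, d_rh = R√(Δφ²+q²Δλ²) = 8247.27 km
Excess = 8247.27 − 7679.76 = 567.51 ≈ 568 km

568 km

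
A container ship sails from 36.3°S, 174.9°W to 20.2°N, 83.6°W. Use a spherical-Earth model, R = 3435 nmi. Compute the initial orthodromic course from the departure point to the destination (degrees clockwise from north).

θ = atan2( sin Δλ·cos φ₂ ,  cos φ₁ sin φ₂ − sin φ₁ cos φ₂ cos Δλ )
  = atan2(+0.9383, +0.2657) = 74.19°

74.2°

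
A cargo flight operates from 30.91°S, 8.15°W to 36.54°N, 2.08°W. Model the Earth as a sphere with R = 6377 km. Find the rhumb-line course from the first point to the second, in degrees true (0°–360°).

4.8°

Meridional parts: M(φ₁)=-0.5677, M(φ₂)=+0.6860 → ΔM = +1.2537;  Δλ = +0.1059 rad
tan C = Δλ / ΔM = +0.0845 → C = 4.83°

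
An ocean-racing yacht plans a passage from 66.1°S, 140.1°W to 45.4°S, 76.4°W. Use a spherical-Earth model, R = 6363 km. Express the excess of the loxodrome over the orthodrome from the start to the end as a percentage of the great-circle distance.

Great circle: σ = 0.6809 rad → d_gc = Rσ = 4332.5 km
Rhumb: Δφ = +0.3613, Δλ = +1.1118, Δψ = +0.6616, q = Δφ/Δψ = 0.5461 → d_rh = R√(Δφ²+q²Δλ²) = 4495.5 km
Excess = (4495.5 − 4332.5) / 4332.5 = 163.0 / 4332.5 = 3.76% ≈ 3.8%

3.8%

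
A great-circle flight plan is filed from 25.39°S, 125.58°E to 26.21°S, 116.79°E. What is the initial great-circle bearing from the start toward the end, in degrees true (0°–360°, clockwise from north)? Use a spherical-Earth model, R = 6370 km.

262.2°

N = sin Δλ·cos φ₂ = -0.1371;  D = cos φ₁ sin φ₂ − sin φ₁ cos φ₂ cos Δλ = -0.0188
initial course = atan2(N, D) = 262.18°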